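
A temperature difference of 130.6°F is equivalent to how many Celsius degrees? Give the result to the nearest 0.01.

72.56°C

An interval of 1°F corresponds to 5/9°C.
130.6 × 5/9 = 72.56.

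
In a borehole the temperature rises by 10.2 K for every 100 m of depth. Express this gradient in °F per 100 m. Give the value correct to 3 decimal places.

Since only a temperature interval is involved, the additive offset between the scales drops out.
A change of 1 K is a change of 1.8°F, so 10.2 × 1.8 = 18.360.

18.360 °F/100 m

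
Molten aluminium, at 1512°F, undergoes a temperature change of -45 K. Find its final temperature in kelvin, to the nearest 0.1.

1050.4 K

Initial temperature in Celsius: (1512 - 32) × 5/9 = 822.2222°C.
The 45 K change is an interval; Kelvin and Celsius degrees are the same size, so ΔC = -45°C.
Final Celsius temperature: 822.2222 - 45.0000 = 777.2222°C.
In kelvin: 777.2222 + 273.15 = 1050.4 K.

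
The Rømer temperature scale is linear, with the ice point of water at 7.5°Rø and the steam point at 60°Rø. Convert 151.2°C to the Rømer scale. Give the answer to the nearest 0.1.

86.9°Rø

Linearly onto the Rømer scale: 7.5 + (151.2000 / 100) × (60 - 7.5) = 86.9°Rø.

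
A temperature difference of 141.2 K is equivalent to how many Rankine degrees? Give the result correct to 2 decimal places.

254.16°R

Only the scale ratio 1.8 matters for a change in temperature.
141.2 × 1.8 = 254.16.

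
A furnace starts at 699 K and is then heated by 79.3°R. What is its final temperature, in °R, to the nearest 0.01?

1337.50°R

Initial temperature in Celsius: 699 - 273.15 = 425.8500°C.
The 79.3°R change is an interval, so only the factor 5/9 applies: +79.3 × 5/9 = +44.0556°C.
Final Celsius temperature: 425.8500 + 44.0556 = 469.9056°C.
In Rankine: 469.9056 × 1.8 + 491.67 = 1337.50°R.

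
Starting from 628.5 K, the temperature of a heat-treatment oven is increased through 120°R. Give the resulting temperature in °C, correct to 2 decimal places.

Initial temperature in Celsius: 628.5 - 273.15 = 355.3500°C.
The 120°R change is an interval, so only the factor 5/9 applies: +120 × 5/9 = +66.6667°C.
Final Celsius temperature: 355.3500 + 66.6667 = 422.0167°C.

422.02°C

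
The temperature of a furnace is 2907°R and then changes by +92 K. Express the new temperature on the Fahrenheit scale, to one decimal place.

Initial temperature in Celsius: (2907 - 491.67) × 5/9 = 1341.8500°C.
The 92 K change is an interval; Kelvin and Celsius degrees are the same size, so ΔC = +92°C.
Final Celsius temperature: 1341.8500 + 92.0000 = 1433.8500°C.
In Fahrenheit: 1433.8500 × 1.8 + 32 = 2612.9°F.

2612.9°F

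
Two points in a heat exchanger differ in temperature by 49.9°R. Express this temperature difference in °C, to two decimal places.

Only the scale ratio 5/9 matters for a change in temperature.
49.9 × 5/9 = 27.72.

27.72°C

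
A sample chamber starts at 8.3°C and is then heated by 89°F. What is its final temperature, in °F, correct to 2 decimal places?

The 89°F change is an interval, so only the factor 5/9 applies: +89 × 5/9 = +49.4444°C.
Final Celsius temperature: 8.3000 + 49.4444 = 57.7444°C.
In Fahrenheit: 57.7444 × 1.8 + 32 = 135.94°F.

135.94°F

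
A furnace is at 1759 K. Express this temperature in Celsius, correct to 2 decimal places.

1485.85°C

In Celsius: 1759 - 273.15 = 1485.8500°C.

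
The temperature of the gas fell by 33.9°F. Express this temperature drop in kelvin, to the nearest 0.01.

Only the scale ratio 5/9 matters for a change in temperature.
33.9 × 5/9 = 18.83.

18.83 K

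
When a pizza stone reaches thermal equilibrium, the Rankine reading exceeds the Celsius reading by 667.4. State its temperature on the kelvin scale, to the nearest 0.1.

492.8 K

Let x be the Celsius reading; then the Rankine reading is 1.8·x + 491.67.
(1.8·x + 491.67) - x = 667.4  ⇒  (0.8)·x = 175.73  ⇒  x = 219.6625°C.
In kelvin: 219.6625 + 273.15 = 492.8 K.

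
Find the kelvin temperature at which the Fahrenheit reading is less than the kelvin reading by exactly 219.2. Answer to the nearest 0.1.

300.6 K

Let K be the kelvin reading. The Fahrenheit reading is F = 1.8·K - 459.67.
Require F - K = -219.2: (0.8)·K - 459.67 = -219.2.
K = (-219.2 + 459.67) / (0.8) = 300.6.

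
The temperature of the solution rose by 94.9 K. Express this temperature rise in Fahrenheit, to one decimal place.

170.8°F

For a temperature interval the offset drops out; only the factor 1.8 applies.
94.9 × 1.8 = 170.8.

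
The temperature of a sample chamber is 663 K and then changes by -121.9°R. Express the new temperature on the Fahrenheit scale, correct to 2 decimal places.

Initial temperature in Celsius: 663 - 273.15 = 389.8500°C.
The 121.9°R change is an interval, so only the factor 5/9 applies: -121.9 × 5/9 = -67.7222°C.
Final Celsius temperature: 389.8500 - 67.7222 = 322.1278°C.
In Fahrenheit: 322.1278 × 1.8 + 32 = 611.83°F.

611.83°F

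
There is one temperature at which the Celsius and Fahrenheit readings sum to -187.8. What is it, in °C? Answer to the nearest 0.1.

-78.5°C

Let C be the Celsius reading. The Fahrenheit reading is F = 1.8·C + 32.
Require C + F = -187.8: (2.8)·C + 32 = -187.8.
C = (-187.8 - 32) / (2.8) = -78.5.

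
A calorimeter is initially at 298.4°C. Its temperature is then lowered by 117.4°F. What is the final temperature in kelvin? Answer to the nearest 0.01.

The 117.4°F change is an interval, so only the factor 5/9 applies: -117.4 × 5/9 = -65.2222°C.
Final Celsius temperature: 298.4000 - 65.2222 = 233.1778°C.
In kelvin: 233.1778 + 273.15 = 506.33 K.

506.33 K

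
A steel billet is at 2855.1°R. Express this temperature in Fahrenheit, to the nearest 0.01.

2395.43°F

In Celsius: (2855.1 - 491.67) × 5/9 = 1313.0167°C.
In Fahrenheit: 1313.0167 × 1.8 + 32 = 2395.43°F.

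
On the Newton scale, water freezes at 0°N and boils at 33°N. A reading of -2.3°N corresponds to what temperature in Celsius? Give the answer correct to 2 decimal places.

Linear interpolation between the fixed points: C = (-2.3 - 0) × 100 / (33 - 0) = -6.9697°C.

-6.97°C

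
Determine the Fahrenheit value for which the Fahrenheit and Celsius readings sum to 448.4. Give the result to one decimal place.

Let F be the Fahrenheit reading. The Celsius reading is C = 5/9·F - 17.7778.
Require F + C = 448.4: (14/9)·F - 17.7778 = 448.4.
F = (448.4 + 17.7778) / (14/9) = 299.7.

299.7°F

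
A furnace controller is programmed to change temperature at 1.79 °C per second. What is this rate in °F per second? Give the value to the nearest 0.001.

3.222 °F/second

Since only a temperature interval is involved, the additive offset between the scales drops out.
A change of 1°C is a change of 1.8°F, so 1.79 × 1.8 = 3.222.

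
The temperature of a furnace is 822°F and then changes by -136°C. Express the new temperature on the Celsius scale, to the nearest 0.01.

302.89°C

Initial temperature in Celsius: (822 - 32) × 5/9 = 438.8889°C.
Final Celsius temperature: 438.8889 - 136.0000 = 302.8889°C.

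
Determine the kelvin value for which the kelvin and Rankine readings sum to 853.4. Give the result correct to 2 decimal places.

Let K be the kelvin reading. The Rankine reading is R = 1.8·K.
Require K + R = 853.4: (2.8)·K = 853.4.
K = (853.4) / (2.8) = 304.79.

304.79 K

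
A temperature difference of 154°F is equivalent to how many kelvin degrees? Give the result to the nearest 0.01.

85.56 K

Only the scale ratio 5/9 matters for a change in temperature.
154 × 5/9 = 85.56.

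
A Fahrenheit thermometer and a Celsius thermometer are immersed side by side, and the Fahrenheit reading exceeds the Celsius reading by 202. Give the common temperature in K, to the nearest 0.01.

485.65 K

Let x be the Fahrenheit reading; then the Celsius reading is 5/9·x - 17.7778.
(5/9·x - 17.7778) - x = -202  ⇒  (-4/9)·x = -184.222  ⇒  x = 414.5000°F.
In Celsius: (414.5 - 32) × 5/9 = 212.5000°C.
In kelvin: 212.5000 + 273.15 = 485.65 K.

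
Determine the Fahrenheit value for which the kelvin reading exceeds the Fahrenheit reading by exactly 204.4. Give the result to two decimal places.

114.69°F

Let F be the Fahrenheit reading. The kelvin reading is K = 5/9·F + 255.372.
Require K - F = 204.4: (-4/9)·F + 255.372 = 204.4.
F = (204.4 - 255.372) / (-4/9) = 114.69.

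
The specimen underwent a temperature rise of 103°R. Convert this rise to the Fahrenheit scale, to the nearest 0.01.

Rankine and Fahrenheit degrees are the same size, so the interval is unchanged: 103.00.

103.00°F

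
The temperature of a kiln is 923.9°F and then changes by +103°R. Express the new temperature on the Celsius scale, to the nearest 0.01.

552.72°C

Initial temperature in Celsius: (923.9 - 32) × 5/9 = 495.5000°C.
The 103°R change is an interval, so only the factor 5/9 applies: +103 × 5/9 = +57.2222°C.
Final Celsius temperature: 495.5000 + 57.2222 = 552.7222°C.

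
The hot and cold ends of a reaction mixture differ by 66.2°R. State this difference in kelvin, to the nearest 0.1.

36.8 K

An interval of 1°R corresponds to 5/9 K.
66.2 × 5/9 = 36.8.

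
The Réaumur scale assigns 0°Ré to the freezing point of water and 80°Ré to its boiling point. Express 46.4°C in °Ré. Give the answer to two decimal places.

Linearly onto the Réaumur scale: 0 + (46.4000 / 100) × (80 - 0) = 37.12°Ré.

37.12°Ré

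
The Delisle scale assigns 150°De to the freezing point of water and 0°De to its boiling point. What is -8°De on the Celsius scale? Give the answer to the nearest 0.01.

Linear interpolation between the fixed points: C = (-8 - 150) × 100 / (0 - 150) = 105.3333°C.

105.33°C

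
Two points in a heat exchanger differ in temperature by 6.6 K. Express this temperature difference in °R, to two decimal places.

11.88°R

For a temperature interval the offset drops out; only the factor 1.8 applies.
6.6 × 1.8 = 11.88.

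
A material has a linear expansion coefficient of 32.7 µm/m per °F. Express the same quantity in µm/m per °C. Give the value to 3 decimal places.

The quantity depends on a temperature interval, so only the ratio of degree sizes applies; the offset between the scales is irrelevant.
A change of 1°C is a change of 1.8°F, so per °C the value is 32.7 × 1.8 = 58.860.

58.860 µm/m per °C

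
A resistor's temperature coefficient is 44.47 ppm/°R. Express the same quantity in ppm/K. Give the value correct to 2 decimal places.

80.05 ppm/K

The quantity depends on a temperature interval, so only the ratio of degree sizes applies; the offset between the scales is irrelevant.
A change of 1 K is a change of 1.8°R, so per K the value is 44.47 × 1.8 = 80.05.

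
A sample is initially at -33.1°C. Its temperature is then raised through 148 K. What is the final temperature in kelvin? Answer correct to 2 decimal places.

388.05 K

The 148 K change is an interval; Kelvin and Celsius degrees are the same size, so ΔC = +148°C.
Final Celsius temperature: -33.1000 + 148.0000 = 114.9000°C.
In kelvin: 114.9000 + 273.15 = 388.05 K.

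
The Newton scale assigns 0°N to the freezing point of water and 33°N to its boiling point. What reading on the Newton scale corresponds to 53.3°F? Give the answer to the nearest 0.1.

First in Celsius: (53.3 - 32) × 5/9 = 11.8333°C.
Linearly onto the Newton scale: 0 + (11.8333 / 100) × (33 - 0) = 3.9°N.

3.9°N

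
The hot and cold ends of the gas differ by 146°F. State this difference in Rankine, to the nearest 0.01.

146.00°R

Fahrenheit and Rankine degrees are the same size, so the interval is unchanged: 146.00.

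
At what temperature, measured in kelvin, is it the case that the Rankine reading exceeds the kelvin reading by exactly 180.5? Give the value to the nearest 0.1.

225.6 K

Let K be the kelvin reading. The Rankine reading is R = 1.8·K.
Require R - K = 180.5: (0.8)·K = 180.5.
K = (180.5) / (0.8) = 225.6.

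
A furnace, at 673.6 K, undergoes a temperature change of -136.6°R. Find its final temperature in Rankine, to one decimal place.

1075.9°R

Initial temperature in Celsius: 673.6 - 273.15 = 400.4500°C.
The 136.6°R change is an interval, so only the factor 5/9 applies: -136.6 × 5/9 = -75.8889°C.
Final Celsius temperature: 400.4500 - 75.8889 = 324.5611°C.
In Rankine: 324.5611 × 1.8 + 491.67 = 1075.9°R.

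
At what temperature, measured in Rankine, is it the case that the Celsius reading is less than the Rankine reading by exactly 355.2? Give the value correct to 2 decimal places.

184.61°R

Let R be the Rankine reading. The Celsius reading is C = 5/9·R - 273.15.
Require C - R = -355.2: (-4/9)·R - 273.15 = -355.2.
R = (-355.2 + 273.15) / (-4/9) = 184.61.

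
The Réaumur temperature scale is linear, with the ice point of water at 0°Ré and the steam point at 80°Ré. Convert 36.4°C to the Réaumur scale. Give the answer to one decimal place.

29.1°Ré

Linearly onto the Réaumur scale: 0 + (36.4000 / 100) × (80 - 0) = 29.1°Ré.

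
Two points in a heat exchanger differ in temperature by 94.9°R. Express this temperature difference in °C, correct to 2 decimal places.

For a temperature interval the offset drops out; only the factor 5/9 applies.
94.9 × 5/9 = 52.72.

52.72°C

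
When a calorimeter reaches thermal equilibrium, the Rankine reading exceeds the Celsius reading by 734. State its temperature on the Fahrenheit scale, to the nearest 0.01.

577.24°F

Let x be the Celsius reading; then the Rankine reading is 1.8·x + 491.67.
(1.8·x + 491.67) - x = 734  ⇒  (0.8)·x = 242.33  ⇒  x = 302.9125°C.
In Fahrenheit: 302.9125 × 1.8 + 32 = 577.24°F.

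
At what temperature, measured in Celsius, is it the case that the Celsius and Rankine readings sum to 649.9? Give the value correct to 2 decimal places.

56.51°C

Let C be the Celsius reading. The Rankine reading is R = 1.8·C + 491.67.
Require C + R = 649.9: (2.8)·C + 491.67 = 649.9.
C = (649.9 - 491.67) / (2.8) = 56.51.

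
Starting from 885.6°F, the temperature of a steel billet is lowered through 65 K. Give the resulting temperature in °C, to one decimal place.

Initial temperature in Celsius: (885.6 - 32) × 5/9 = 474.2222°C.
The 65 K change is an interval; Kelvin and Celsius degrees are the same size, so ΔC = -65°C.
Final Celsius temperature: 474.2222 - 65.0000 = 409.2222°C.

409.2°C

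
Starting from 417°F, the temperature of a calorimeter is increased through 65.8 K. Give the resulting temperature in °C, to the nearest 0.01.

279.69°C

Initial temperature in Celsius: (417 - 32) × 5/9 = 213.8889°C.
The 65.8 K change is an interval; Kelvin and Celsius degrees are the same size, so ΔC = +65.8°C.
Final Celsius temperature: 213.8889 + 65.8000 = 279.6889°C.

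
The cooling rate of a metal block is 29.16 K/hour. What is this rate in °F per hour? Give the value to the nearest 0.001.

Since only a temperature interval is involved, the additive offset between the scales drops out.
A change of 1 K is a change of 1.8°F, so 29.16 × 1.8 = 52.488.

52.488 °F/hour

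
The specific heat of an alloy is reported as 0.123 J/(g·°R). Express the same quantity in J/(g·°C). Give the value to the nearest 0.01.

0.22 J/(g·°C)

The quantity depends on a temperature interval, so only the ratio of degree sizes applies; the offset between the scales is irrelevant.
A change of 1°C is a change of 1.8°R, so per °C the value is 0.123 × 1.8 = 0.22.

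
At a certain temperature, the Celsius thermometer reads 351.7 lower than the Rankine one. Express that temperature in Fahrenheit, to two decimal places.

Let x be the Rankine reading; then the Celsius reading is 5/9·x - 273.15.
(5/9·x - 273.15) - x = -351.7  ⇒  (-4/9)·x = -78.55  ⇒  x = 176.7375°R.
In Celsius: (176.7375 - 491.67) × 5/9 = -174.9625°C.
In Fahrenheit: -174.9625 × 1.8 + 32 = -282.93°F.

-282.93°F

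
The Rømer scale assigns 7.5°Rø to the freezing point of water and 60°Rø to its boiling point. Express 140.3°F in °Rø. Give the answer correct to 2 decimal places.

First in Celsius: (140.3 - 32) × 5/9 = 60.1667°C.
Linearly onto the Rømer scale: 7.5 + (60.1667 / 100) × (60 - 7.5) = 39.09°Rø.

39.09°Rø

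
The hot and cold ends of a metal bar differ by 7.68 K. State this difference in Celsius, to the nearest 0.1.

Kelvin and Celsius degrees are the same size, so the interval is unchanged: 7.7.

7.7°C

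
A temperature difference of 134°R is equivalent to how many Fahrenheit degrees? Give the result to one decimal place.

Rankine and Fahrenheit degrees are the same size, so the interval is unchanged: 134.0.

134.0°F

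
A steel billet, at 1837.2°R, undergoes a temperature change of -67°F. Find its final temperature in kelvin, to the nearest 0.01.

Initial temperature in Celsius: (1837.2 - 491.67) × 5/9 = 747.5167°C.
The 67°F change is an interval, so only the factor 5/9 applies: -67 × 5/9 = -37.2222°C.
Final Celsius temperature: 747.5167 - 37.2222 = 710.2944°C.
In kelvin: 710.2944 + 273.15 = 983.44 K.

983.44 K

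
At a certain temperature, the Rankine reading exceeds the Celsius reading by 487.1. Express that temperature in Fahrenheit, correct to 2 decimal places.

Let x be the Celsius reading; then the Rankine reading is 1.8·x + 491.67.
(1.8·x + 491.67) - x = 487.1  ⇒  (0.8)·x = -4.57  ⇒  x = -5.7125°C.
In Fahrenheit: -5.7125 × 1.8 + 32 = 21.72°F.

21.72°F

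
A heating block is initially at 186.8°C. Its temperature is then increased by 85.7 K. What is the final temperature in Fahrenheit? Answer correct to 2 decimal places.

522.50°F

The 85.7 K change is an interval; Kelvin and Celsius degrees are the same size, so ΔC = +85.7°C.
Final Celsius temperature: 186.8000 + 85.7000 = 272.5000°C.
In Fahrenheit: 272.5000 × 1.8 + 32 = 522.50°F.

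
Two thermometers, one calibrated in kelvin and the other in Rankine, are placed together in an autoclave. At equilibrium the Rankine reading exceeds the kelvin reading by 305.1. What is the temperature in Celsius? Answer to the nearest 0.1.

108.2°C

Let x be the kelvin reading; then the Rankine reading is 1.8·x.
(1.8·x) - x = 305.1  ⇒  (0.8)·x = 305.1  ⇒  x = 381.3750 K.
In Celsius: 381.375 - 273.15 = 108.2°C.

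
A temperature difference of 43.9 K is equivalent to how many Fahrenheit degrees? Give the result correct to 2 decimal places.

79.02°F

For a temperature interval the offset drops out; only the factor 1.8 applies.
43.9 × 1.8 = 79.02.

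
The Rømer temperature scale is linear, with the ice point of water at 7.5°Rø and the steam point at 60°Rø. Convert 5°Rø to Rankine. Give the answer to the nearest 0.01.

483.10°R

Linear interpolation between the fixed points: C = (5 - 7.5) × 100 / (60 - 7.5) = -4.7619°C.
Then -4.7619 × 1.8 + 491.67 = 483.10°R.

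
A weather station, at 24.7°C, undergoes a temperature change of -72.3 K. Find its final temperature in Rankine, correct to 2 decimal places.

405.99°R

The 72.3 K change is an interval; Kelvin and Celsius degrees are the same size, so ΔC = -72.3°C.
Final Celsius temperature: 24.7000 - 72.3000 = -47.6000°C.
In Rankine: -47.6000 × 1.8 + 491.67 = 405.99°R.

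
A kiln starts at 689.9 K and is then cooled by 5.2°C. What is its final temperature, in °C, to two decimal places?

411.55°C

Initial temperature in Celsius: 689.9 - 273.15 = 416.7500°C.
Final Celsius temperature: 416.7500 - 5.2000 = 411.5500°C.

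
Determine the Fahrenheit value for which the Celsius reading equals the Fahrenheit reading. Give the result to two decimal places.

Let F be the Fahrenheit reading. The Celsius reading is C = 5/9·F - 17.7778.
Set C = F: 5/9·F - 17.7778 = F.
(-4/9)·F = 17.7778  ⇒  F = -40.00.

-40.00°F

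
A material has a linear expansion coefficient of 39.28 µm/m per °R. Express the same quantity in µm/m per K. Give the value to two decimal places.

The quantity depends on a temperature interval, so only the ratio of degree sizes applies; the offset between the scales is irrelevant.
A change of 1 K is a change of 1.8°R, so per K the value is 39.28 × 1.8 = 70.70.

70.70 µm/m per K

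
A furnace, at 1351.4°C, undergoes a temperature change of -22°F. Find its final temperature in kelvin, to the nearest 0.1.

1612.3 K

The 22°F change is an interval, so only the factor 5/9 applies: -22 × 5/9 = -12.2222°C.
Final Celsius temperature: 1351.4000 - 12.2222 = 1339.1778°C.
In kelvin: 1339.1778 + 273.15 = 1612.3 K.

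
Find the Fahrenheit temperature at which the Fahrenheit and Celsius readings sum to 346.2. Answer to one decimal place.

234.0°F

Let F be the Fahrenheit reading. The Celsius reading is C = 5/9·F - 17.7778.
Require F + C = 346.2: (14/9)·F - 17.7778 = 346.2.
F = (346.2 + 17.7778) / (14/9) = 234.0.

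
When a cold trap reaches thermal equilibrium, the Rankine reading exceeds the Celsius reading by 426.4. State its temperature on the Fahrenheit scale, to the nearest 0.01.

Let x be the Celsius reading; then the Rankine reading is 1.8·x + 491.67.
(1.8·x + 491.67) - x = 426.4  ⇒  (0.8)·x = -65.27  ⇒  x = -81.5875°C.
In Fahrenheit: -81.5875 × 1.8 + 32 = -114.86°F.

-114.86°F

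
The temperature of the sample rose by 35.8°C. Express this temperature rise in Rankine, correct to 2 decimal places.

Only the scale ratio 1.8 matters for a change in temperature.
35.8 × 1.8 = 64.44.

64.44°R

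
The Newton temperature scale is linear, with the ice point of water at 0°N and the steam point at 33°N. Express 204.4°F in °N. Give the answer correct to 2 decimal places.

First in Celsius: (204.4 - 32) × 5/9 = 95.7778°C.
Linearly onto the Newton scale: 0 + (95.7778 / 100) × (33 - 0) = 31.61°N.

31.61°N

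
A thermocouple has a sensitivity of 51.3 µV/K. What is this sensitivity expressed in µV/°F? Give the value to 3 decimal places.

Since only a temperature interval is involved, the additive offset between the scales drops out.
A change of 1°F is a change of 5/9 K, so per °F the value is 51.3 × 5/9 = 28.500.

28.500 µV/°F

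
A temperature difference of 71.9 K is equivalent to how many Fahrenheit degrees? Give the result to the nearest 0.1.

For a temperature interval the offset drops out; only the factor 1.8 applies.
71.9 × 1.8 = 129.4.

129.4°F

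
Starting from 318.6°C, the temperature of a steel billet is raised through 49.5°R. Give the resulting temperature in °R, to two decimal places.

The 49.5°R change is an interval, so only the factor 5/9 applies: +49.5 × 5/9 = +27.5000°C.
Final Celsius temperature: 318.6000 + 27.5000 = 346.1000°C.
In Rankine: 346.1000 × 1.8 + 491.67 = 1114.65°R.

1114.65°R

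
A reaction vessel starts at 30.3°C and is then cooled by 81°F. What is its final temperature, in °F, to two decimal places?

5.54°F

The 81°F change is an interval, so only the factor 5/9 applies: -81 × 5/9 = -45.0000°C.
Final Celsius temperature: 30.3000 - 45.0000 = -14.7000°C.
In Fahrenheit: -14.7000 × 1.8 + 32 = 5.54°F.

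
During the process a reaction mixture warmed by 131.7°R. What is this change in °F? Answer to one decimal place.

Rankine and Fahrenheit degrees are the same size, so the interval is unchanged: 131.7.

131.7°F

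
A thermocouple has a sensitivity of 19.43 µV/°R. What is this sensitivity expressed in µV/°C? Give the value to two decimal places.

Since only a temperature interval is involved, the additive offset between the scales drops out.
A change of 1°C is a change of 1.8°R, so per °C the value is 19.43 × 1.8 = 34.97.

34.97 µV/°C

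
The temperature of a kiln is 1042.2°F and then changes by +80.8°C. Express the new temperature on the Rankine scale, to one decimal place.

1647.3°R

Initial temperature in Celsius: (1042.2 - 32) × 5/9 = 561.2222°C.
Final Celsius temperature: 561.2222 + 80.8000 = 642.0222°C.
In Rankine: 642.0222 × 1.8 + 491.67 = 1647.3°R.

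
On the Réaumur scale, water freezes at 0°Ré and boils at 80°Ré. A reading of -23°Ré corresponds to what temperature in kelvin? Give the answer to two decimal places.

244.40 K

Linear interpolation between the fixed points: C = (-23 - 0) × 100 / (80 - 0) = -28.7500°C.
Then -28.7500 + 273.15 = 244.40 K.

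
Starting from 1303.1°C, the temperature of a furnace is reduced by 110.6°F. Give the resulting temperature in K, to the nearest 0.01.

The 110.6°F change is an interval, so only the factor 5/9 applies: -110.6 × 5/9 = -61.4444°C.
Final Celsius temperature: 1303.1000 - 61.4444 = 1241.6556°C.
In kelvin: 1241.6556 + 273.15 = 1514.81 K.

1514.81 K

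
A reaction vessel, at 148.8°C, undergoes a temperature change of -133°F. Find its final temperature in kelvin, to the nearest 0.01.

The 133°F change is an interval, so only the factor 5/9 applies: -133 × 5/9 = -73.8889°C.
Final Celsius temperature: 148.8000 - 73.8889 = 74.9111°C.
In kelvin: 74.9111 + 273.15 = 348.06 K.

348.06 K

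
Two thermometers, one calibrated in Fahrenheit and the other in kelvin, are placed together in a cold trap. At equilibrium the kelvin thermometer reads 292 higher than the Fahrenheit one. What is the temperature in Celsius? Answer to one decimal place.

Let x be the Fahrenheit reading; then the kelvin reading is 5/9·x + 255.372.
(5/9·x + 255.372) - x = 292  ⇒  (-4/9)·x = 36.6278  ⇒  x = -82.4125°F.
In Celsius: (-82.4125 - 32) × 5/9 = -63.6°C.

-63.6°C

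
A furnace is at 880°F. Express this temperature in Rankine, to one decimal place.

In Celsius: (880 - 32) × 5/9 = 471.1111°C.
In Rankine: 471.1111 × 1.8 + 491.67 = 1339.7°R.

1339.7°R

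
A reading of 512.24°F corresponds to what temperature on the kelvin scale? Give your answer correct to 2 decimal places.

In Celsius: (512.24 - 32) × 5/9 = 266.8000°C.
In kelvin: 266.8000 + 273.15 = 539.95 K.

539.95 K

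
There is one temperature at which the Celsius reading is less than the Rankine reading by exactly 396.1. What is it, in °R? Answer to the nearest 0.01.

276.64°R

Let R be the Rankine reading. The Celsius reading is C = 5/9·R - 273.15.
Require C - R = -396.1: (-4/9)·R - 273.15 = -396.1.
R = (-396.1 + 273.15) / (-4/9) = 276.64.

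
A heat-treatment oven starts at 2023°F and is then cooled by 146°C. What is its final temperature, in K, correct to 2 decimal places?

1233.26 K

Initial temperature in Celsius: (2023 - 32) × 5/9 = 1106.1111°C.
Final Celsius temperature: 1106.1111 - 146.0000 = 960.1111°C.
In kelvin: 960.1111 + 273.15 = 1233.26 K.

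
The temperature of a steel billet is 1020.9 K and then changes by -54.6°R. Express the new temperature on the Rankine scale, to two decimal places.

1783.02°R

Initial temperature in Celsius: 1020.9 - 273.15 = 747.7500°C.
The 54.6°R change is an interval, so only the factor 5/9 applies: -54.6 × 5/9 = -30.3333°C.
Final Celsius temperature: 747.7500 - 30.3333 = 717.4167°C.
In Rankine: 717.4167 × 1.8 + 491.67 = 1783.02°R.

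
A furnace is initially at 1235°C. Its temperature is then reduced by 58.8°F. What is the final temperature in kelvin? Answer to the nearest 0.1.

The 58.8°F change is an interval, so only the factor 5/9 applies: -58.8 × 5/9 = -32.6667°C.
Final Celsius temperature: 1235.0000 - 32.6667 = 1202.3333°C.
In kelvin: 1202.3333 + 273.15 = 1475.5 K.

1475.5 K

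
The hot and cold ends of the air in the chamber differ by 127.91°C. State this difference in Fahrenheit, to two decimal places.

230.24°F

An interval of 1°C corresponds to 1.8°F.
127.91 × 1.8 = 230.24.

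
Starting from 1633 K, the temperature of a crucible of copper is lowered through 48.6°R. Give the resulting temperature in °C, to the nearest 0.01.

1332.85°C

Initial temperature in Celsius: 1633 - 273.15 = 1359.8500°C.
The 48.6°R change is an interval, so only the factor 5/9 applies: -48.6 × 5/9 = -27.0000°C.
Final Celsius temperature: 1359.8500 - 27.0000 = 1332.8500°C.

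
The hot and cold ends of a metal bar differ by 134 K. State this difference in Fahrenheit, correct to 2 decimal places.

An interval of 1 K corresponds to 1.8°F.
134 × 1.8 = 241.20.

241.20°F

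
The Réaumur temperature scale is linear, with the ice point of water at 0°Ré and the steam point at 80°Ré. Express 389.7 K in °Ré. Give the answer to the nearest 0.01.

93.24°Ré

First in Celsius: 389.7 - 273.15 = 116.5500°C.
Linearly onto the Réaumur scale: 0 + (116.5500 / 100) × (80 - 0) = 93.24°Ré.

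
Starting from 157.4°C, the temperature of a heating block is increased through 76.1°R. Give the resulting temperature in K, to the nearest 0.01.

The 76.1°R change is an interval, so only the factor 5/9 applies: +76.1 × 5/9 = +42.2778°C.
Final Celsius temperature: 157.4000 + 42.2778 = 199.6778°C.
In kelvin: 199.6778 + 273.15 = 472.83 K.

472.83 K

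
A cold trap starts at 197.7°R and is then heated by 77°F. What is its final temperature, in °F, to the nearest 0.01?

-184.97°F

Initial temperature in Celsius: (197.7 - 491.67) × 5/9 = -163.3167°C.
The 77°F change is an interval, so only the factor 5/9 applies: +77 × 5/9 = +42.7778°C.
Final Celsius temperature: -163.3167 + 42.7778 = -120.5389°C.
In Fahrenheit: -120.5389 × 1.8 + 32 = -184.97°F.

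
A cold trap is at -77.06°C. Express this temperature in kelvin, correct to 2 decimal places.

196.09 K

In kelvin: -77.0600 + 273.15 = 196.09 K.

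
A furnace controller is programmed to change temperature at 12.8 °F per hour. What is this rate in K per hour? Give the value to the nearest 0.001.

7.111 K/hour

Since only a temperature interval is involved, the additive offset between the scales drops out.
A change of 1°F is a change of 5/9 K, so 12.8 × 5/9 = 7.111.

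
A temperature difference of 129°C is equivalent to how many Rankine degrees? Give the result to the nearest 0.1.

232.2°R

For a temperature interval the offset drops out; only the factor 1.8 applies.
129 × 1.8 = 232.2.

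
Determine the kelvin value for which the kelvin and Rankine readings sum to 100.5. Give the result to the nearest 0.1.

Let K be the kelvin reading. The Rankine reading is R = 1.8·K.
Require K + R = 100.5: (2.8)·K = 100.5.
K = (100.5) / (2.8) = 35.9.

35.9 K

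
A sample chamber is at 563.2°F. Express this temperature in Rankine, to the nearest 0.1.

In Celsius: (563.2 - 32) × 5/9 = 295.1111°C.
In Rankine: 295.1111 × 1.8 + 491.67 = 1022.9°R.

1022.9°R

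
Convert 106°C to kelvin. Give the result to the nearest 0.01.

In kelvin: 106.0000 + 273.15 = 379.15 K.

379.15 K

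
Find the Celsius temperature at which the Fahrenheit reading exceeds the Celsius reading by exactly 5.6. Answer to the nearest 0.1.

Let C be the Celsius reading. The Fahrenheit reading is F = 1.8·C + 32.
Require F - C = 5.6: (0.8)·C + 32 = 5.6.
C = (5.6 - 32) / (0.8) = -33.0.

-33.0°C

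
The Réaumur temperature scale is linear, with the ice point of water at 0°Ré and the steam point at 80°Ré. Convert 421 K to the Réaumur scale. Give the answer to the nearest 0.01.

First in Celsius: 421 - 273.15 = 147.8500°C.
Linearly onto the Réaumur scale: 0 + (147.8500 / 100) × (80 - 0) = 118.28°Ré.

118.28°Ré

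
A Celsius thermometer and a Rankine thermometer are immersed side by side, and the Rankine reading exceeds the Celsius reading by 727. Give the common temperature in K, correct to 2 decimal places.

Let x be the Celsius reading; then the Rankine reading is 1.8·x + 491.67.
(1.8·x + 491.67) - x = 727  ⇒  (0.8)·x = 235.33  ⇒  x = 294.1625°C.
In kelvin: 294.1625 + 273.15 = 567.31 K.

567.31 K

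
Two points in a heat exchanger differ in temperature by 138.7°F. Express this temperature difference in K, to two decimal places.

77.06 K

Only the scale ratio 5/9 matters for a change in temperature.
138.7 × 5/9 = 77.06.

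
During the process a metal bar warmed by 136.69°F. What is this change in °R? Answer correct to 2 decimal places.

Fahrenheit and Rankine degrees are the same size, so the interval is unchanged: 136.69.

136.69°R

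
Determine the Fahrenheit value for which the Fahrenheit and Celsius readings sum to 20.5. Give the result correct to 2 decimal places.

Let F be the Fahrenheit reading. The Celsius reading is C = 5/9·F - 17.7778.
Require F + C = 20.5: (14/9)·F - 17.7778 = 20.5.
F = (20.5 + 17.7778) / (14/9) = 24.61.

24.61°F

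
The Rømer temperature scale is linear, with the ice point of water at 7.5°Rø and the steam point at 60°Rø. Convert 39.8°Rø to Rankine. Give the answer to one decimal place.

602.4°R

Linear interpolation between the fixed points: C = (39.8 - 7.5) × 100 / (60 - 7.5) = 61.5238°C.
Then 61.5238 × 1.8 + 491.67 = 602.4°R.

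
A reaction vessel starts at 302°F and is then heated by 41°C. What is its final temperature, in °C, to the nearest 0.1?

191.0°C

Initial temperature in Celsius: (302 - 32) × 5/9 = 150.0000°C.
Final Celsius temperature: 150.0000 + 41.0000 = 191.0000°C.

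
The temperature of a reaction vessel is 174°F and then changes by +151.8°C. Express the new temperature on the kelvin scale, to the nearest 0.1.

Initial temperature in Celsius: (174 - 32) × 5/9 = 78.8889°C.
Final Celsius temperature: 78.8889 + 151.8000 = 230.6889°C.
In kelvin: 230.6889 + 273.15 = 503.8 K.

503.8 K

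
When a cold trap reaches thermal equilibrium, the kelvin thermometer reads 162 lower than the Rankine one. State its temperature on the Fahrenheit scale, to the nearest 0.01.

Let x be the Rankine reading; then the kelvin reading is 5/9·x.
(5/9·x) - x = -162  ⇒  (-4/9)·x = -162  ⇒  x = 364.5000°R.
In Celsius: (364.5 - 491.67) × 5/9 = -70.6500°C.
In Fahrenheit: -70.6500 × 1.8 + 32 = -95.17°F.

-95.17°F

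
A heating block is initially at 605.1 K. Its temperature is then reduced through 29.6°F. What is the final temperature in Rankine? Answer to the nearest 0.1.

Initial temperature in Celsius: 605.1 - 273.15 = 331.9500°C.
The 29.6°F change is an interval, so only the factor 5/9 applies: -29.6 × 5/9 = -16.4444°C.
Final Celsius temperature: 331.9500 - 16.4444 = 315.5056°C.
In Rankine: 315.5056 × 1.8 + 491.67 = 1059.6°R.

1059.6°R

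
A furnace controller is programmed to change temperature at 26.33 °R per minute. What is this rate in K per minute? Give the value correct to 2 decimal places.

The quantity depends on a temperature interval, so only the ratio of degree sizes applies; the offset between the scales is irrelevant.
A change of 1°R is a change of 5/9 K, so 26.33 × 5/9 = 14.63.

14.63 K/minute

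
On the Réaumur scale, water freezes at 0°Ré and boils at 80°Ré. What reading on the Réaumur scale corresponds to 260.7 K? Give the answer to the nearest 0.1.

First in Celsius: 260.7 - 273.15 = -12.4500°C.
Linearly onto the Réaumur scale: 0 + (-12.4500 / 100) × (80 - 0) = -10.0°Ré.

-10.0°Ré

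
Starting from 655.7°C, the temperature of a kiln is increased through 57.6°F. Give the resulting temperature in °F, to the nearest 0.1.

1269.9°F

The 57.6°F change is an interval, so only the factor 5/9 applies: +57.6 × 5/9 = +32.0000°C.
Final Celsius temperature: 655.7000 + 32.0000 = 687.7000°C.
In Fahrenheit: 687.7000 × 1.8 + 32 = 1269.9°F.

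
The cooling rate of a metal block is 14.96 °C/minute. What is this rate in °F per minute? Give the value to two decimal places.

26.93 °F/minute

The quantity depends on a temperature interval, so only the ratio of degree sizes applies; the offset between the scales is irrelevant.
A change of 1°C is a change of 1.8°F, so 14.96 × 1.8 = 26.93.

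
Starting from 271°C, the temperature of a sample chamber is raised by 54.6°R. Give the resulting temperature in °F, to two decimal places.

574.40°F

The 54.6°R change is an interval, so only the factor 5/9 applies: +54.6 × 5/9 = +30.3333°C.
Final Celsius temperature: 271.0000 + 30.3333 = 301.3333°C.
In Fahrenheit: 301.3333 × 1.8 + 32 = 574.40°F.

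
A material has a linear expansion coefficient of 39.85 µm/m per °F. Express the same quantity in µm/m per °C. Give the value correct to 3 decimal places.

71.730 µm/m per °C

The quantity depends on a temperature interval, so only the ratio of degree sizes applies; the offset between the scales is irrelevant.
A change of 1°C is a change of 1.8°F, so per °C the value is 39.85 × 1.8 = 71.730.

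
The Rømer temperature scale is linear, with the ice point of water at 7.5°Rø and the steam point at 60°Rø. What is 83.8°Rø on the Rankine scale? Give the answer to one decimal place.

753.3°R

Linear interpolation between the fixed points: C = (83.8 - 7.5) × 100 / (60 - 7.5) = 145.3333°C.
Then 145.3333 × 1.8 + 491.67 = 753.3°R.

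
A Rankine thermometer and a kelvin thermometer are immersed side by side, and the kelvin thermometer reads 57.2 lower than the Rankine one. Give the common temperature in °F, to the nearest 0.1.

-331.0°F

Let x be the Rankine reading; then the kelvin reading is 5/9·x.
(5/9·x) - x = -57.2  ⇒  (-4/9)·x = -57.2  ⇒  x = 128.7000°R.
In Celsius: (128.7 - 491.67) × 5/9 = -201.6500°C.
In Fahrenheit: -201.6500 × 1.8 + 32 = -331.0°F.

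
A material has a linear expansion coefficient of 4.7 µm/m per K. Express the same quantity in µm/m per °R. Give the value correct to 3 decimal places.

2.611 µm/m per °R

The quantity depends on a temperature interval, so only the ratio of degree sizes applies; the offset between the scales is irrelevant.
A change of 1°R is a change of 5/9 K, so per °R the value is 4.7 × 5/9 = 2.611.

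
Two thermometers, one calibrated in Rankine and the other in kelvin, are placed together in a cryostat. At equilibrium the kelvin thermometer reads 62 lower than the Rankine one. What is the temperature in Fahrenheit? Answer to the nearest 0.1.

Let x be the Rankine reading; then the kelvin reading is 5/9·x.
(5/9·x) - x = -62  ⇒  (-4/9)·x = -62  ⇒  x = 139.5000°R.
In Celsius: (139.5 - 491.67) × 5/9 = -195.6500°C.
In Fahrenheit: -195.6500 × 1.8 + 32 = -320.2°F.

-320.2°F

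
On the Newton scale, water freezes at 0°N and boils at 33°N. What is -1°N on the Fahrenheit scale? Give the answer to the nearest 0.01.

Linear interpolation between the fixed points: C = (-1 - 0) × 100 / (33 - 0) = -3.0303°C.
Then -3.0303 × 1.8 + 32 = 26.55°F.

26.55°F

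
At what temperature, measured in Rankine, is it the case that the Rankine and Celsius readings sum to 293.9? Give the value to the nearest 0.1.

364.5°R

Let R be the Rankine reading. The Celsius reading is C = 5/9·R - 273.15.
Require R + C = 293.9: (14/9)·R - 273.15 = 293.9.
R = (293.9 + 273.15) / (14/9) = 364.5.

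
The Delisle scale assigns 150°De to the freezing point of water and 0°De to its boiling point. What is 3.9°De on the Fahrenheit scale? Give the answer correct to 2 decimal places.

207.32°F

Linear interpolation between the fixed points: C = (3.9 - 150) × 100 / (0 - 150) = 97.4000°C.
Then 97.4000 × 1.8 + 32 = 207.32°F.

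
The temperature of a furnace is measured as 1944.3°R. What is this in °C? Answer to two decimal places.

In Celsius: (1944.3 - 491.67) × 5/9 = 807.0167°C.

807.02°C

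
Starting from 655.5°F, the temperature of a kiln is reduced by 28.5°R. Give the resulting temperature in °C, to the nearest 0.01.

Initial temperature in Celsius: (655.5 - 32) × 5/9 = 346.3889°C.
The 28.5°R change is an interval, so only the factor 5/9 applies: -28.5 × 5/9 = -15.8333°C.
Final Celsius temperature: 346.3889 - 15.8333 = 330.5556°C.

330.56°C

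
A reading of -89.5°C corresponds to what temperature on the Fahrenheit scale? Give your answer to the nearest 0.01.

-129.10°F

In Fahrenheit: -89.5000 × 1.8 + 32 = -129.10°F.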